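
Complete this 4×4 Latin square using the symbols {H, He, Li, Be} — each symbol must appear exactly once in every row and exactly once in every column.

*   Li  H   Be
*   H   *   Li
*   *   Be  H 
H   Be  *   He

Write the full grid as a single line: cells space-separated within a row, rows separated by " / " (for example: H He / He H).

row 1 has {H,Li,Be}; column 1 has {H} — only He is left for (r1,c1).
row 2 has {H,Li}; column 1 has {H,He} — only Be is left for (r2,c1).
row 2 has {H,Li,Be}; column 3 has {H,Be} — only He is left for (r2,c3).
row 3 has {H,Be}; column 1 has {H,He,Be} — only Li is left for (r3,c1).
row 3 has {H,Li,Be}; column 2 has {H,Li,Be} — only He is left for (r3,c2).
row 4 has {H,He,Be}; column 3 has {H,He,Be} — only Li is left for (r4,c3).

He Li H Be / Be H He Li / Li He Be H / H Be Li He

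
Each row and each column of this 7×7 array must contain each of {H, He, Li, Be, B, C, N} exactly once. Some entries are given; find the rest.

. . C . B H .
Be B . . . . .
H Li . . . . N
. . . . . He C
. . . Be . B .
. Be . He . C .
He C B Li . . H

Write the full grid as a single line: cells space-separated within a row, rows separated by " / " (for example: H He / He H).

Li He C N B H Be / Be B H C N Li He / H Li He B C Be N / B N Be H Li He C / C H N Be He B Li / N Be Li He H C B / He C B Li Be N H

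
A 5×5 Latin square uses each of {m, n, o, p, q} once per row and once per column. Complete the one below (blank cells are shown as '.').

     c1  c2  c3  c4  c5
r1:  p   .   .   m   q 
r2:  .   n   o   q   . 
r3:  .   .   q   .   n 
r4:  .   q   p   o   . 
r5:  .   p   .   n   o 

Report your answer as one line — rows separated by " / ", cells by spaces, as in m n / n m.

p o n m q / m n o q p / o m q p n / n q p o m / q p m n o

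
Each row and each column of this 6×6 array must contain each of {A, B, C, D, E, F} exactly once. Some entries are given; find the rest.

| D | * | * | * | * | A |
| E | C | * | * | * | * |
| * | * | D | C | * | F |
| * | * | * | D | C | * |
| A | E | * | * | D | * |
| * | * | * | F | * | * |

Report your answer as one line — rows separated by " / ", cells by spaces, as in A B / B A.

At row 3, column 1: row 3 has {C,D,F}; column 1 has {A,D,E}; that leaves B.
At row 3, column 2: row 3 has {B,C,D,F}; column 2 has {C,E}; that leaves A.
At row 3, column 5: row 3 has {A,B,C,D,F}; column 5 has {C,D}; that leaves E.
At row 4, column 1: row 4 has {C,D}; column 1 has {A,B,D,E}; that leaves F.
At row 4, column 2: row 4 has {C,D,F}; column 2 has {A,C,E}; that leaves B.
At row 4, column 6: row 4 has {B,C,D,F}; column 6 has {A,F}; that leaves E.
At row 5, column 4: row 5 has {A,D,E}; column 4 has {C,D,F}; that leaves B.
At row 5, column 6: row 5 has {A,B,D,E}; column 6 has {A,E,F}; that leaves C.
At row 6, column 1: row 6 has {F}; column 1 has {A,B,D,E,F}; that leaves C.
At row 6, column 2: row 6 has {C,F}; column 2 has {A,B,C,E}; that leaves D.
At row 6, column 6: row 6 has {C,D,F}; column 6 has {A,C,E,F}; that leaves B.
At row 1, column 2: row 1 has {A,D}; column 2 has {A,B,C,D,E}; that leaves F.
At row 1, column 4: row 1 has {A,D,F}; column 4 has {B,C,D,F}; that leaves E.
At row 1, column 5: row 1 has {A,D,E,F}; column 5 has {C,D,E}; that leaves B.
At row 2, column 4: row 2 has {C,E}; column 4 has {B,C,D,E,F}; that leaves A.
At row 2, column 5: row 2 has {A,C,E}; column 5 has {B,C,D,E}; that leaves F.
At row 2, column 6: row 2 has {A,C,E,F}; column 6 has {A,B,C,E,F}; that leaves D.
At row 4, column 3: row 4 has {B,C,D,E,F}; column 3 has {D}; that leaves A.
At row 5, column 3: row 5 has {A,B,C,D,E}; column 3 has {A,D}; that leaves F.
At row 6, column 3: row 6 has {B,C,D,F}; column 3 has {A,D,F}; that leaves E.
At row 6, column 5: row 6 has {B,C,D,E,F}; column 5 has {B,C,D,E,F}; that leaves A.
At row 1, column 3: row 1 has {A,B,D,E,F}; column 3 has {A,D,E,F}; that leaves C.
At row 2, column 3: row 2 has {A,C,D,E,F}; column 3 has {A,C,D,E,F}; that leaves B.

D F C E B A / E C B A F D / B A D C E F / F B A D C E / A E F B D C / C D E F A B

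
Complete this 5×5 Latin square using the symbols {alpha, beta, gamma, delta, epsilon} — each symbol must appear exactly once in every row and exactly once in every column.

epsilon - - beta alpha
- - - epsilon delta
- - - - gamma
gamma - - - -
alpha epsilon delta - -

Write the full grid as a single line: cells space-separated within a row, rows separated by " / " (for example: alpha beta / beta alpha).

epsilon delta gamma beta alpha / beta gamma alpha epsilon delta / delta beta epsilon alpha gamma / gamma alpha beta delta epsilon / alpha epsilon delta gamma beta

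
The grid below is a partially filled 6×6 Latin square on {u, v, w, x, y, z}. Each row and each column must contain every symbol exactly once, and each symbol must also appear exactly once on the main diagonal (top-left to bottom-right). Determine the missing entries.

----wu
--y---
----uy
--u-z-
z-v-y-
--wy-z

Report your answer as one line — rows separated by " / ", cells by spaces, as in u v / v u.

v y z x w u / x u y z v w / w z x v u y / y x u w z v / z w v u y x / u v w y x z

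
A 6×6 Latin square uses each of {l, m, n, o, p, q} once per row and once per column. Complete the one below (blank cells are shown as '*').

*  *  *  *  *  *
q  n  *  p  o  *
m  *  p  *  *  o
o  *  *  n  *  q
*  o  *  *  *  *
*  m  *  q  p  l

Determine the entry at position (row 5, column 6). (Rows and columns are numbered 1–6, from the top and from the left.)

p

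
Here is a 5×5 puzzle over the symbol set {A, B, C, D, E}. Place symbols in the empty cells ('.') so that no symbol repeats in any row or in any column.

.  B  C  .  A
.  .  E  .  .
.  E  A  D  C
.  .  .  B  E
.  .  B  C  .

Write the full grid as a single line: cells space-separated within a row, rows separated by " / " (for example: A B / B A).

row 1 has {A,B,C}; column 4 has {B,C,D} — only E is left for (r1,c4).
row 2 has {E}; column 4 has {B,C,D,E} — only A is left for (r2,c4).
row 3 has {A,C,D,E}; column 1 is empty so far — only B is left for (r3,c1).
row 4 has {B,E}; column 3 has {A,B,C,E} — only D is left for (r4,c3).
row 5 has {B,C}; column 5 has {A,C,E} — only D is left for (r5,c5).
row 1 has {A,B,C,E}; column 1 has {B} — only D is left for (r1,c1).
row 2 has {A,E}; column 1 has {B,D} — only C is left for (r2,c1).
row 2 has {A,C,E}; column 2 has {B,E} — only D is left for (r2,c2).
row 2 has {A,C,D,E}; column 5 has {A,C,D,E} — only B is left for (r2,c5).
row 4 has {B,D,E}; column 1 has {B,C,D} — only A is left for (r4,c1).
row 4 has {A,B,D,E}; column 2 has {B,D,E} — only C is left for (r4,c2).
row 5 has {B,C,D}; column 1 has {A,B,C,D} — only E is left for (r5,c1).
row 5 has {B,C,D,E}; column 2 has {B,C,D,E} — only A is left for (r5,c2).

D B C E A / C D E A B / B E A D C / A C D B E / E A B C D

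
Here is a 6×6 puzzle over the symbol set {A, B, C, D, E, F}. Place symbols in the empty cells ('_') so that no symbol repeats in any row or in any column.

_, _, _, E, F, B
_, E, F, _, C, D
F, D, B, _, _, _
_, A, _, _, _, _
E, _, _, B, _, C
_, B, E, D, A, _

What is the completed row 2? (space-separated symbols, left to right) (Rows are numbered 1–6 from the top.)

(r1,c2): row 1 has {B,E,F}; column 2 has {A,B,D,E}, so it must be C.
(r2,c4): row 2 has {C,D,E,F}; column 4 has {B,D,E}, so it must be A.
(r3,c4): row 3 has {B,D,F}; column 4 has {A,B,D,E}, so it must be C.
(r3,c5): row 3 has {B,C,D,F}; column 5 has {A,C,F}, so it must be E.
(r3,c6): row 3 has {B,C,D,E,F}; column 6 has {B,C,D}, so it must be A.
(r4,c4): row 4 has {A}; column 4 has {A,B,C,D,E}, so it must be F.
(r4,c6): row 4 has {A,F}; column 6 has {A,B,C,D}, so it must be E.
(r5,c2): row 5 has {B,C,E}; column 2 has {A,B,C,D,E}, so it must be F.
(r5,c5): row 5 has {B,C,E,F}; column 5 has {A,C,E,F}, so it must be D.
(r6,c1): row 6 has {A,B,D,E}; column 1 has {E,F}, so it must be C.
(r6,c6): row 6 has {A,B,C,D,E}; column 6 has {A,B,C,D,E}, so it must be F.
(r2,c1): row 2 has {A,C,D,E,F}; column 1 has {C,E,F}, so it must be B.

B E F A C D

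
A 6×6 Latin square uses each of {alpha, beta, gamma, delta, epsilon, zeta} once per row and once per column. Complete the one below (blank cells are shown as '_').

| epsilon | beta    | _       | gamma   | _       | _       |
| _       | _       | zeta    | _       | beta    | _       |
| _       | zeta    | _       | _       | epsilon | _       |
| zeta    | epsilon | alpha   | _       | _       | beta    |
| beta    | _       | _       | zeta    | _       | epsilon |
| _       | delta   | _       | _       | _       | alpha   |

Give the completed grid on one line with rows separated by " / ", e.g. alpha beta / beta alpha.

epsilon beta delta gamma alpha zeta / alpha gamma zeta epsilon beta delta / delta zeta beta alpha epsilon gamma / zeta epsilon alpha delta gamma beta / beta alpha gamma zeta delta epsilon / gamma delta epsilon beta zeta alpha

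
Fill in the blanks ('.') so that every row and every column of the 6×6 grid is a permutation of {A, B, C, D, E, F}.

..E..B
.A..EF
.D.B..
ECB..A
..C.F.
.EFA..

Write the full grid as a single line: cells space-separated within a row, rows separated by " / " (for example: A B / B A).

C F E D A B / B A D C E F / F D A B C E / E C B F D A / A B C E F D / D E F A B C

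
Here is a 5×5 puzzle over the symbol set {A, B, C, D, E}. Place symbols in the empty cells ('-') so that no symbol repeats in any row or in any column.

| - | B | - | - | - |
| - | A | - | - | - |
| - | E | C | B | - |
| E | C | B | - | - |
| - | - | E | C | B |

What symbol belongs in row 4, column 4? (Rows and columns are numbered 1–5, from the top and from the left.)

A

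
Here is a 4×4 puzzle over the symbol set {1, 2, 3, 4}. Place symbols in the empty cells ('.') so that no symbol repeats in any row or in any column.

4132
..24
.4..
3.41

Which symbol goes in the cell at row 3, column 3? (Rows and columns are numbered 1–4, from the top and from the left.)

1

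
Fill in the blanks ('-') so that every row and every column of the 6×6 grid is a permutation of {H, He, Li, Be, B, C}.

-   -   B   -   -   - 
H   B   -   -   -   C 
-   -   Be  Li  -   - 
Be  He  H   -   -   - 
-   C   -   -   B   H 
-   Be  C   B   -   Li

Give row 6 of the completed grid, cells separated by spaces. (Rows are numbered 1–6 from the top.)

He Be C B H Li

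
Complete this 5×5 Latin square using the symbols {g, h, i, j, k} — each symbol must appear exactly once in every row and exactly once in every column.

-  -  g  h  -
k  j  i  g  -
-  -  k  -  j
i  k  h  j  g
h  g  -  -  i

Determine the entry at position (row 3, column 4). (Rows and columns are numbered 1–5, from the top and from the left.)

i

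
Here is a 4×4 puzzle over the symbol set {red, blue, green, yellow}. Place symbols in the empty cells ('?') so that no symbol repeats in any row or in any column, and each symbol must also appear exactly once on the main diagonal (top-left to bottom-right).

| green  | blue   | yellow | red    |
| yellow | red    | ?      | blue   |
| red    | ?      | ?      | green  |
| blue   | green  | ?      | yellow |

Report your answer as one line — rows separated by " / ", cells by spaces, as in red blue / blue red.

(r2,c3) = green
(r3,c2) = yellow
(r3,c3) = blue
(r4,c3) = red

green blue yellow red / yellow red green blue / red yellow blue green / blue green red yellow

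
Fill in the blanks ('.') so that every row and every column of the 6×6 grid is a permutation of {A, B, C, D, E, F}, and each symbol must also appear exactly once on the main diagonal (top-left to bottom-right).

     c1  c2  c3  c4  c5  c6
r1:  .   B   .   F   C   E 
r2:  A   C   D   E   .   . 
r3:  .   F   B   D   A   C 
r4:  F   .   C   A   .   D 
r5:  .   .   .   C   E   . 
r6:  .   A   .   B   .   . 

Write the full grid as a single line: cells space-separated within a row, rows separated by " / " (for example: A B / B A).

Cell (r1,c1): row 1 has {B,C,E,F}; column 1 has {A,F}; the diagonal has {A,B,C,E} → D.
Cell (r1,c3): row 1 has {B,C,D,E,F}; column 3 has {B,C,D} → A.
Cell (r3,c1): row 3 has {A,B,C,D,F}; column 1 has {A,D,F} → E.
Cell (r4,c2): row 4 has {A,C,D,F}; column 2 has {A,B,C,F} → E.
Cell (r4,c5): row 4 has {A,C,D,E,F}; column 5 has {A,C,E} → B.
Cell (r5,c1): row 5 has {C,E}; column 1 has {A,D,E,F} → B.
Cell (r5,c2): row 5 has {B,C,E}; column 2 has {A,B,C,E,F} → D.
Cell (r5,c3): row 5 has {B,C,D,E}; column 3 has {A,B,C,D} → F.
Cell (r5,c6): row 5 has {B,C,D,E,F}; column 6 has {C,D,E} → A.
Cell (r6,c1): row 6 has {A,B}; column 1 has {A,B,D,E,F} → C.
Cell (r6,c3): row 6 has {A,B,C}; column 3 has {A,B,C,D,F} → E.
Cell (r6,c6): row 6 has {A,B,C,E}; column 6 has {A,C,D,E}; the diagonal has {A,B,C,D,E} → F.
Cell (r2,c5): row 2 has {A,C,D,E}; column 5 has {A,B,C,E} → F.
Cell (r2,c6): row 2 has {A,C,D,E,F}; column 6 has {A,C,D,E,F} → B.
Cell (r6,c5): row 6 has {A,B,C,E,F}; column 5 has {A,B,C,E,F} → D.

D B A F C E / A C D E F B / E F B D A C / F E C A B D / B D F C E A / C A E B D F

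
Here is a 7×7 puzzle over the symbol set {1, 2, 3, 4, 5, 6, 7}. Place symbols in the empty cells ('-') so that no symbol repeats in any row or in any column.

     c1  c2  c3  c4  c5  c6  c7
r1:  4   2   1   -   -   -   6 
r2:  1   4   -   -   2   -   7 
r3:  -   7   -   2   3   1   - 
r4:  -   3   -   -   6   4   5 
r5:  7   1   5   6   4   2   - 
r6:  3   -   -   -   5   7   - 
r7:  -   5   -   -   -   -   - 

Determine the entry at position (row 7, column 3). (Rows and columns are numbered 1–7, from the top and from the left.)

(r1,c5) = 7
(r3,c7) = 4
(r4,c1) = 2
(r4,c3) = 7
(r4,c4) = 1
(r5,c7) = 3
(r6,c2) = 6
(r6,c4) = 4
(r7,c1) = 6
(r7,c5) = 1
(r7,c6) = 3
(r7,c7) = 2
(r1,c6) = 5
(r2,c6) = 6
(r3,c1) = 5
(r3,c3) = 6
(r6,c3) = 2
(r6,c7) = 1
(r7,c3) = 4

4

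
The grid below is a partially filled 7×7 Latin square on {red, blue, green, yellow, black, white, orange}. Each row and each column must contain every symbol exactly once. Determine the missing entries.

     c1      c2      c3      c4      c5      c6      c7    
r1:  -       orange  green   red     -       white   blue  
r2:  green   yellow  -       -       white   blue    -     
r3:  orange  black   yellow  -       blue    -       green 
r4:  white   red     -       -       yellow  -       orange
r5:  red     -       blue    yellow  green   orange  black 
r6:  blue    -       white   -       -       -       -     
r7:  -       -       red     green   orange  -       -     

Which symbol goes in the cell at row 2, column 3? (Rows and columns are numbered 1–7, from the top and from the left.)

orange

(r1,c5) = black
(r2,c7) = red
(r3,c4) = white
(r3,c6) = red
(r4,c3) = black
(r4,c4) = blue
(r4,c6) = green
(r5,c2) = white
(r6,c2) = green
(r6,c5) = red
(r6,c7) = yellow
(r7,c2) = blue
(r7,c7) = white
(r1,c1) = yellow
(r2,c3) = orange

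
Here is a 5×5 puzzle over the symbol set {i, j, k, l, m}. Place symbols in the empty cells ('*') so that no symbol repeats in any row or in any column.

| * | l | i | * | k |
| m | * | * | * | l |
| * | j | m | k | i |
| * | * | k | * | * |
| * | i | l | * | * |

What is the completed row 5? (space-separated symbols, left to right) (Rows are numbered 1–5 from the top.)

(r1,c1) = j
(r1,c4) = m
(r2,c2) = k
(r2,c3) = j
(r2,c4) = i
(r3,c1) = l
(r4,c1) = i
(r4,c2) = m
(r4,c5) = j
(r5,c1) = k
(r5,c4) = j
(r5,c5) = m

k i l j m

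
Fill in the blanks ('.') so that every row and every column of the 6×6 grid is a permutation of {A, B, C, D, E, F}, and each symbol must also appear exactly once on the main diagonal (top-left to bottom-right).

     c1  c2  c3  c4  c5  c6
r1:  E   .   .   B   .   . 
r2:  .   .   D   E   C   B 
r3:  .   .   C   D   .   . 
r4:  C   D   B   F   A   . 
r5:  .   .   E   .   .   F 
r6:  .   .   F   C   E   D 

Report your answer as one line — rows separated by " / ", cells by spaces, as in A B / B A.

E F A B D C / F A D E C B / B E C D F A / C D B F A E / D C E A B F / A B F C E D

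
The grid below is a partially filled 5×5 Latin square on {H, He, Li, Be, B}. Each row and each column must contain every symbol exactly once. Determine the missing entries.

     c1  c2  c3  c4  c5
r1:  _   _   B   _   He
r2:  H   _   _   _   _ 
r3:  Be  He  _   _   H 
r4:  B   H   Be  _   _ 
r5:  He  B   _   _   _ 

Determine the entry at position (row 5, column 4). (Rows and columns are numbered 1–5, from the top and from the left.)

At row 1, column 1: row 1 has {He,B}; column 1 has {H,He,Be,B}; that leaves Li.
At row 1, column 2: row 1 has {He,Li,B}; column 2 has {H,He,B}; that leaves Be.
At row 1, column 4: row 1 has {He,Li,Be,B}; column 4 is empty so far; that leaves H.
At row 2, column 2: row 2 has {H}; column 2 has {H,He,Be,B}; that leaves Li.
At row 2, column 3: row 2 has {H,Li}; column 3 has {Be,B}; that leaves He.
At row 3, column 3: row 3 has {H,He,Be}; column 3 has {He,Be,B}; that leaves Li.
At row 3, column 4: row 3 has {H,He,Li,Be}; column 4 has {H}; that leaves B.
At row 4, column 5: row 4 has {H,Be,B}; column 5 has {H,He}; that leaves Li.
At row 5, column 3: row 5 has {He,B}; column 3 has {He,Li,Be,B}; that leaves H.
At row 5, column 5: row 5 has {H,He,B}; column 5 has {H,He,Li}; that leaves Be.
At row 2, column 4: row 2 has {H,He,Li}; column 4 has {H,B}; that leaves Be.
At row 2, column 5: row 2 has {H,He,Li,Be}; column 5 has {H,He,Li,Be}; that leaves B.
At row 4, column 4: row 4 has {H,Li,Be,B}; column 4 has {H,Be,B}; that leaves He.
At row 5, column 4: row 5 has {H,He,Be,B}; column 4 has {H,He,Be,B}; that leaves Li.

Li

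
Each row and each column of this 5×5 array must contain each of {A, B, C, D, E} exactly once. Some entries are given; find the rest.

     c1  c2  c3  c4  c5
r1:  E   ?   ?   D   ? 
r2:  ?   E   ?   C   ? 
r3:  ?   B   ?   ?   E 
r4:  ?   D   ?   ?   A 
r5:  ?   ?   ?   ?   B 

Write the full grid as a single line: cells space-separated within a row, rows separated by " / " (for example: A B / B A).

E A B D C / B E A C D / D B C A E / C D E B A / A C D E B

(r1,c5) = C
(r2,c5) = D
(r3,c4) = A
(r5,c4) = E
(r1,c2) = A
(r1,c3) = B
(r2,c3) = A
(r4,c4) = B
(r5,c2) = C
(r5,c3) = D
(r2,c1) = B
(r3,c3) = C
(r4,c1) = C
(r4,c3) = E
(r5,c1) = A
(r3,c1) = D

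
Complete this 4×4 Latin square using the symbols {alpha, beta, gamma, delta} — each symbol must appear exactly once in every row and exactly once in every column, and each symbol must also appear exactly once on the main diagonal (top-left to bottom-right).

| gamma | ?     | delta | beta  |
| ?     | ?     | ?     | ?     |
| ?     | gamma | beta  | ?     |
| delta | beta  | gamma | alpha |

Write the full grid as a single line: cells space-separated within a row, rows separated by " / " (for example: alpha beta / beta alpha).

gamma alpha delta beta / beta delta alpha gamma / alpha gamma beta delta / delta beta gamma alpha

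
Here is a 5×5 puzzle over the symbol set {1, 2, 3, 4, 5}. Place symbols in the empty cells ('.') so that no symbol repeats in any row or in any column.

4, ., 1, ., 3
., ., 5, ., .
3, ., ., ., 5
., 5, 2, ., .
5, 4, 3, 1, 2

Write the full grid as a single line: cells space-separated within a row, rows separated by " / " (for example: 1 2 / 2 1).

4 2 1 5 3 / 2 3 5 4 1 / 3 1 4 2 5 / 1 5 2 3 4 / 5 4 3 1 2

row 1 has {1,3,4}; column 2 has {4,5} — only 2 is left for (r1,c2).
row 1 has {1,2,3,4}; column 4 has {1} — only 5 is left for (r1,c4).
row 3 has {3,5}; column 2 has {2,4,5} — only 1 is left for (r3,c2).
row 3 has {1,3,5}; column 3 has {1,2,3,5} — only 4 is left for (r3,c3).
row 3 has {1,3,4,5}; column 4 has {1,5} — only 2 is left for (r3,c4).
row 4 has {2,5}; column 1 has {3,4,5} — only 1 is left for (r4,c1).
row 4 has {1,2,5}; column 5 has {2,3,5} — only 4 is left for (r4,c5).
row 2 has {5}; column 1 has {1,3,4,5} — only 2 is left for (r2,c1).
row 2 has {2,5}; column 2 has {1,2,4,5} — only 3 is left for (r2,c2).
row 2 has {2,3,5}; column 4 has {1,2,5} — only 4 is left for (r2,c4).
row 2 has {2,3,4,5}; column 5 has {2,3,4,5} — only 1 is left for (r2,c5).
row 4 has {1,2,4,5}; column 4 has {1,2,4,5} — only 3 is left for (r4,c4).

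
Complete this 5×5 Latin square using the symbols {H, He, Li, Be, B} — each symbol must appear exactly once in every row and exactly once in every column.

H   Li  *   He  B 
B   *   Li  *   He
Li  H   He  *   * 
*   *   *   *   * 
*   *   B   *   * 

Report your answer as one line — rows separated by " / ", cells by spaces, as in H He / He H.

(r1,c3) = Be
(r2,c2) = Be
(r2,c4) = H
(r3,c5) = Be
(r4,c3) = H
(r4,c5) = Li
(r5,c2) = He
(r5,c5) = H
(r3,c4) = B
(r4,c2) = B
(r4,c4) = Be
(r5,c1) = Be
(r5,c4) = Li
(r4,c1) = He

H Li Be He B / B Be Li H He / Li H He B Be / He B H Be Li / Be He B Li H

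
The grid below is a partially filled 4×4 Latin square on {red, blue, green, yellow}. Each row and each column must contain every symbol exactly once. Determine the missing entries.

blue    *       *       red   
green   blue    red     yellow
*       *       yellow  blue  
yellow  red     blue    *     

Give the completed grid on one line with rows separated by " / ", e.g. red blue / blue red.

blue yellow green red / green blue red yellow / red green yellow blue / yellow red blue green

row 1 has {red,blue}; column 3 has {red,blue,yellow} — only green is left for (r1,c3).
row 3 has {blue,yellow}; column 1 has {blue,green,yellow} — only red is left for (r3,c1).
row 3 has {red,blue,yellow}; column 2 has {red,blue} — only green is left for (r3,c2).
row 4 has {red,blue,yellow}; column 4 has {red,blue,yellow} — only green is left for (r4,c4).
row 1 has {red,blue,green}; column 2 has {red,blue,green} — only yellow is left for (r1,c2).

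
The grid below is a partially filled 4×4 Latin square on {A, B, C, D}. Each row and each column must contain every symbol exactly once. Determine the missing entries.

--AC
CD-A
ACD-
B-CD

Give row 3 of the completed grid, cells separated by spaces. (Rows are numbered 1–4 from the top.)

A C D B

(r1,c1) = D
(r1,c2) = B
(r2,c3) = B
(r3,c4) = B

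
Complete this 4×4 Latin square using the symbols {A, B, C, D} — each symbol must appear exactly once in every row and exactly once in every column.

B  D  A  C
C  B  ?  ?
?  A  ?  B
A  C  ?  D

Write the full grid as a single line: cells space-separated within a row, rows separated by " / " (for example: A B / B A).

B D A C / C B D A / D A C B / A C B D

(r2,c3) = D
(r2,c4) = A
(r3,c1) = D
(r3,c3) = C
(r4,c3) = B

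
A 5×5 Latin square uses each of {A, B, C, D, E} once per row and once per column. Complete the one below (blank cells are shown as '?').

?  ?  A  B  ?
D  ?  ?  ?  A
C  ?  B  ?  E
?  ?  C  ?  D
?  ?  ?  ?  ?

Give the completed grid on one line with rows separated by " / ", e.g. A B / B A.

E D A B C / D B E C A / C A B D E / B E C A D / A C D E B

(r1,c1): row 1 has {A,B}; column 1 has {C,D}, so it must be E.
(r1,c5): row 1 has {A,B,E}; column 5 has {A,D,E}, so it must be C.
(r2,c3): row 2 has {A,D}; column 3 has {A,B,C}, so it must be E.
(r2,c4): row 2 has {A,D,E}; column 4 has {B}, so it must be C.
(r5,c3): row 5 is empty so far; column 3 has {A,B,C,E}, so it must be D.
(r5,c5): row 5 has {D}; column 5 has {A,C,D,E}, so it must be B.
(r1,c2): row 1 has {A,B,C,E}; column 2 is empty so far, so it must be D.
(r2,c2): row 2 has {A,C,D,E}; column 2 has {D}, so it must be B.
(r3,c2): row 3 has {B,C,E}; column 2 has {B,D}, so it must be A.
(r3,c4): row 3 has {A,B,C,E}; column 4 has {B,C}, so it must be D.
(r4,c2): row 4 has {C,D}; column 2 has {A,B,D}, so it must be E.
(r4,c4): row 4 has {C,D,E}; column 4 has {B,C,D}, so it must be A.
(r5,c1): row 5 has {B,D}; column 1 has {C,D,E}, so it must be A.
(r5,c2): row 5 has {A,B,D}; column 2 has {A,B,D,E}, so it must be C.
(r5,c4): row 5 has {A,B,C,D}; column 4 has {A,B,C,D}, so it must be E.
(r4,c1): row 4 has {A,C,D,E}; column 1 has {A,C,D,E}, so it must be B.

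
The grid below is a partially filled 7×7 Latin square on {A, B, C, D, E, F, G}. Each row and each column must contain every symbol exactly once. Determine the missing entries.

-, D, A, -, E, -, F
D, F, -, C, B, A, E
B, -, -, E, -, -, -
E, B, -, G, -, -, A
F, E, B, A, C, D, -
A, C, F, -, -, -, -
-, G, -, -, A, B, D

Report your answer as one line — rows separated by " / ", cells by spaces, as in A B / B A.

G D A B E C F / D F G C B A E / B A D E F G C / E B C G D F A / F E B A C D G / A C F D G E B / C G E F A B D

row 1 has {A,D,E,F}; column 4 has {A,C,E,G} — only B is left for (r1,c4).
row 2 has {A,B,C,D,E,F}; column 3 has {A,B,F} — only G is left for (r2,c3).
row 3 has {B,E}; column 2 has {B,C,D,E,F,G} — only A is left for (r3,c2).
row 5 has {A,B,C,D,E,F}; column 7 has {A,D,E,F} — only G is left for (r5,c7).
row 6 has {A,C,F}; column 4 has {A,B,C,E,G} — only D is left for (r6,c4).
row 6 has {A,C,D,F}; column 5 has {A,B,C,E} — only G is left for (r6,c5).
row 6 has {A,C,D,F,G}; column 6 has {A,B,D} — only E is left for (r6,c6).
row 6 has {A,C,D,E,F,G}; column 7 has {A,D,E,F,G} — only B is left for (r6,c7).
row 7 has {A,B,D,G}; column 1 has {A,B,D,E,F} — only C is left for (r7,c1).
row 7 has {A,B,C,D,G}; column 3 has {A,B,F,G} — only E is left for (r7,c3).
row 7 has {A,B,C,D,E,G}; column 4 has {A,B,C,D,E,G} — only F is left for (r7,c4).
row 1 has {A,B,D,E,F}; column 1 has {A,B,C,D,E,F} — only G is left for (r1,c1).
row 1 has {A,B,D,E,F,G}; column 6 has {A,B,D,E} — only C is left for (r1,c6).
row 3 has {A,B,E}; column 7 has {A,B,D,E,F,G} — only C is left for (r3,c7).
row 4 has {A,B,E,G}; column 6 has {A,B,C,D,E} — only F is left for (r4,c6).
row 3 has {A,B,C,E}; column 3 has {A,B,E,F,G} — only D is left for (r3,c3).
row 3 has {A,B,C,D,E}; column 5 has {A,B,C,E,G} — only F is left for (r3,c5).
row 3 has {A,B,C,D,E,F}; column 6 has {A,B,C,D,E,F} — only G is left for (r3,c6).
row 4 has {A,B,E,F,G}; column 3 has {A,B,D,E,F,G} — only C is left for (r4,c3).
row 4 has {A,B,C,E,F,G}; column 5 has {A,B,C,E,F,G} — only D is left for (r4,c5).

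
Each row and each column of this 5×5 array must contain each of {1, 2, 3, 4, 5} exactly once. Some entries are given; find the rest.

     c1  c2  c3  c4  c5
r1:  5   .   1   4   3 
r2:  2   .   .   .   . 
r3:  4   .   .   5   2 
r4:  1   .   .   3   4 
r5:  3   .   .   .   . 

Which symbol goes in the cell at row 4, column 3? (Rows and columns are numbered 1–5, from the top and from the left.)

2

row 1 has {1,3,4,5}; column 2 is empty so far — only 2 is left for (r1,c2).
row 2 has {2}; column 4 has {3,4,5} — only 1 is left for (r2,c4).
row 2 has {1,2}; column 5 has {2,3,4} — only 5 is left for (r2,c5).
row 3 has {2,4,5}; column 3 has {1} — only 3 is left for (r3,c3).
row 4 has {1,3,4}; column 2 has {2} — only 5 is left for (r4,c2).
row 4 has {1,3,4,5}; column 3 has {1,3} — only 2 is left for (r4,c3).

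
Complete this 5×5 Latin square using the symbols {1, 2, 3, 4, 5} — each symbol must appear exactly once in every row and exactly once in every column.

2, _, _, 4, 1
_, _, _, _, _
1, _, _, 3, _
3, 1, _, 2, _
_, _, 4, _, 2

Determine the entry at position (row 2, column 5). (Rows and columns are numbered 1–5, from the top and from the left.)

(r4,c3): row 4 has {1,2,3}; column 3 has {4}, so it must be 5.
(r4,c5): row 4 has {1,2,3,5}; column 5 has {1,2}, so it must be 4.
(r5,c1): row 5 has {2,4}; column 1 has {1,2,3}, so it must be 5.
(r5,c2): row 5 has {2,4,5}; column 2 has {1}, so it must be 3.
(r5,c4): row 5 has {2,3,4,5}; column 4 has {2,3,4}, so it must be 1.
(r1,c2): row 1 has {1,2,4}; column 2 has {1,3}, so it must be 5.
(r1,c3): row 1 has {1,2,4,5}; column 3 has {4,5}, so it must be 3.
(r2,c1): row 2 is empty so far; column 1 has {1,2,3,5}, so it must be 4.
(r2,c2): row 2 has {4}; column 2 has {1,3,5}, so it must be 2.
(r2,c3): row 2 has {2,4}; column 3 has {3,4,5}, so it must be 1.
(r2,c4): row 2 has {1,2,4}; column 4 has {1,2,3,4}, so it must be 5.
(r2,c5): row 2 has {1,2,4,5}; column 5 has {1,2,4}, so it must be 3.

3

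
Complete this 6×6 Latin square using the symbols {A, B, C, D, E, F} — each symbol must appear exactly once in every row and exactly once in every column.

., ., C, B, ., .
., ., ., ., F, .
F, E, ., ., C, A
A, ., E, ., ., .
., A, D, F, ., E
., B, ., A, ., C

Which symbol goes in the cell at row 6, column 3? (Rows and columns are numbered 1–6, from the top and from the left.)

(r3,c3) = B
(r3,c4) = D
(r4,c4) = C
(r5,c5) = B
(r6,c3) = F

F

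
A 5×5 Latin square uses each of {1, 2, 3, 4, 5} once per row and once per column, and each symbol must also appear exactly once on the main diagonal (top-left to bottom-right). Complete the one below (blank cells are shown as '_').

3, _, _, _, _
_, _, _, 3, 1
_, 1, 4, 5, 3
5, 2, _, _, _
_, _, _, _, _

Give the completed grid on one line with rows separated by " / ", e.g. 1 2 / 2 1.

3 4 1 2 5 / 4 5 2 3 1 / 2 1 4 5 3 / 5 2 3 1 4 / 1 3 5 4 2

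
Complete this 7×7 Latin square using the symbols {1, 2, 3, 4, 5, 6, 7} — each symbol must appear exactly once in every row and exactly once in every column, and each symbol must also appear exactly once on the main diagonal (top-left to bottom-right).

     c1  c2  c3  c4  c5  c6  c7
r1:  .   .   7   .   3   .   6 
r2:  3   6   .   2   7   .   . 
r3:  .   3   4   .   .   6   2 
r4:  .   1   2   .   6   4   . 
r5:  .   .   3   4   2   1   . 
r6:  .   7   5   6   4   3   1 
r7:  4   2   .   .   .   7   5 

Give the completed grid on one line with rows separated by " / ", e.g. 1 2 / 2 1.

1 4 7 5 3 2 6 / 3 6 1 2 7 5 4 / 7 3 4 1 5 6 2 / 5 1 2 7 6 4 3 / 6 5 3 4 2 1 7 / 2 7 5 6 4 3 1 / 4 2 6 3 1 7 5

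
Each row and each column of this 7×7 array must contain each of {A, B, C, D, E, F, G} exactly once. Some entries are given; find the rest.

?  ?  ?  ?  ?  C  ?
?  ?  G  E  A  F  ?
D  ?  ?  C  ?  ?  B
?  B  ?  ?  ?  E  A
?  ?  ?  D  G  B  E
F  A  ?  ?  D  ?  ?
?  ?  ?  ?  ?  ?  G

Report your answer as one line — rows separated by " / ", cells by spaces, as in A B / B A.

E D A G B C F / B C G E A F D / D G F C E A B / G B D F C E A / A F C D G B E / F A E B D G C / C E B A F D G

(r6,c6) = G
(r6,c7) = C
(r2,c7) = D
(r3,c6) = A
(r6,c4) = B
(r7,c6) = D
(r1,c7) = F
(r2,c2) = C
(r5,c2) = F
(r6,c3) = E
(r7,c2) = E
(r2,c1) = B
(r3,c2) = G
(r3,c3) = F
(r3,c5) = E
(r1,c2) = D
(r1,c5) = B
(r1,c3) = A
(r1,c4) = G
(r4,c4) = F
(r4,c5) = C
(r5,c3) = C
(r7,c3) = B
(r7,c4) = A
(r7,c5) = F
(r1,c1) = E
(r4,c1) = G
(r4,c3) = D
(r5,c1) = A
(r7,c1) = C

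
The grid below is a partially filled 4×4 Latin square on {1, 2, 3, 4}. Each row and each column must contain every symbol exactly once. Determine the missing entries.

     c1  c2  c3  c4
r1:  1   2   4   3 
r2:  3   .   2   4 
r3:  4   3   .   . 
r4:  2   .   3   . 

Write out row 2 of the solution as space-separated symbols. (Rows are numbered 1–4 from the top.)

3 1 2 4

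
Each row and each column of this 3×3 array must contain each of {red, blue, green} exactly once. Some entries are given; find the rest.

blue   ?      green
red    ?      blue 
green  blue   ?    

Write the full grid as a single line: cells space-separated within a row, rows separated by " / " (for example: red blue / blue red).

At row 1, column 2: row 1 has {blue,green}; column 2 has {blue}; that leaves red.
At row 2, column 2: row 2 has {red,blue}; column 2 has {red,blue}; that leaves green.
At row 3, column 3: row 3 has {blue,green}; column 3 has {blue,green}; that leaves red.

blue red green / red green blue / green blue red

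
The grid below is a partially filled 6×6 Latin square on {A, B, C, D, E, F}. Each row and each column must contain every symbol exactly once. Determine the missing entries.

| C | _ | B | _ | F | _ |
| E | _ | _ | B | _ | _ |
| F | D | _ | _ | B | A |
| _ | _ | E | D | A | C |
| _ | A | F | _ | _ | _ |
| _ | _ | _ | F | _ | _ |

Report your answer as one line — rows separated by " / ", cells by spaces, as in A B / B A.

C E B A F D / E C A B D F / F D C E B A / B F E D A C / D A F C E B / A B D F C E

row 1 has {B,C,F}; column 2 has {A,D} — only E is left for (r1,c2).
row 1 has {B,C,E,F}; column 4 has {B,D,F} — only A is left for (r1,c4).
row 1 has {A,B,C,E,F}; column 6 has {A,C} — only D is left for (r1,c6).
row 2 has {B,E}; column 6 has {A,C,D} — only F is left for (r2,c6).
row 3 has {A,B,D,F}; column 3 has {B,E,F} — only C is left for (r3,c3).
row 3 has {A,B,C,D,F}; column 4 has {A,B,D,F} — only E is left for (r3,c4).
row 4 has {A,C,D,E}; column 1 has {C,E,F} — only B is left for (r4,c1).
row 4 has {A,B,C,D,E}; column 2 has {A,D,E} — only F is left for (r4,c2).
row 5 has {A,F}; column 1 has {B,C,E,F} — only D is left for (r5,c1).
row 5 has {A,D,F}; column 4 has {A,B,D,E,F} — only C is left for (r5,c4).
row 5 has {A,C,D,F}; column 5 has {A,B,F} — only E is left for (r5,c5).
row 5 has {A,C,D,E,F}; column 6 has {A,C,D,F} — only B is left for (r5,c6).
row 6 has {F}; column 1 has {B,C,D,E,F} — only A is left for (r6,c1).
row 6 has {A,F}; column 3 has {B,C,E,F} — only D is left for (r6,c3).
row 6 has {A,D,F}; column 5 has {A,B,E,F} — only C is left for (r6,c5).
row 6 has {A,C,D,F}; column 6 has {A,B,C,D,F} — only E is left for (r6,c6).
row 2 has {B,E,F}; column 2 has {A,D,E,F} — only C is left for (r2,c2).
row 2 has {B,C,E,F}; column 3 has {B,C,D,E,F} — only A is left for (r2,c3).
row 2 has {A,B,C,E,F}; column 5 has {A,B,C,E,F} — only D is left for (r2,c5).
row 6 has {A,C,D,E,F}; column 2 has {A,C,D,E,F} — only B is left for (r6,c2).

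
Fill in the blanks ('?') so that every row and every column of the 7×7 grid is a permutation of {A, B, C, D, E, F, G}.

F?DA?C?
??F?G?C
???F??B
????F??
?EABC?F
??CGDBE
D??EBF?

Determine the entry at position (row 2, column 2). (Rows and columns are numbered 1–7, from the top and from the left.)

A

(r1,c5) = E
(r1,c7) = G
(r2,c4) = D
(r3,c5) = A
(r4,c4) = C
(r5,c1) = G
(r5,c6) = D
(r6,c1) = A
(r6,c2) = F
(r7,c3) = G
(r7,c7) = A
(r1,c2) = B
(r2,c2) = A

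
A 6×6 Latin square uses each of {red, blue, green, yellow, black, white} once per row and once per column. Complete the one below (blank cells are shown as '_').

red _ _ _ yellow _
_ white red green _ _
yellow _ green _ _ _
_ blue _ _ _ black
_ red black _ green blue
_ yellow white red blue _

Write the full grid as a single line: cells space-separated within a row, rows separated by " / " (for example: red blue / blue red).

red green blue black yellow white / blue white red green black yellow / yellow black green blue white red / green blue yellow white red black / white red black yellow green blue / black yellow white red blue green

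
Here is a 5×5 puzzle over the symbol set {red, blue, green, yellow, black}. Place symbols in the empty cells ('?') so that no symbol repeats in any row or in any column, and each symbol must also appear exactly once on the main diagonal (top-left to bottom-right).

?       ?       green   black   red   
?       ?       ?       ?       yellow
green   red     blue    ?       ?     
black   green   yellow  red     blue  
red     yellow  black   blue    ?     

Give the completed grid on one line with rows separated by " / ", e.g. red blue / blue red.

yellow blue green black red / blue black red green yellow / green red blue yellow black / black green yellow red blue / red yellow black blue green

(r1,c1) = yellow
(r1,c2) = blue
(r2,c1) = blue
(r2,c2) = black
(r2,c3) = red
(r2,c4) = green
(r3,c4) = yellow
(r3,c5) = black
(r5,c5) = green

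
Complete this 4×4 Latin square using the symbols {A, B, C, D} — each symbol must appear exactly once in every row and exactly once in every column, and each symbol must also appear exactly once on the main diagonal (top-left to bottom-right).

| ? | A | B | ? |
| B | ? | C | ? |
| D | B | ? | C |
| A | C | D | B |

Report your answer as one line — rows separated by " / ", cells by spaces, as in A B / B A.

C A B D / B D C A / D B A C / A C D B

Cell (r1,c1): row 1 has {A,B}; column 1 has {A,B,D}; the diagonal has {B} → C.
Cell (r1,c4): row 1 has {A,B,C}; column 4 has {B,C} → D.
Cell (r2,c2): row 2 has {B,C}; column 2 has {A,B,C}; the diagonal has {B,C} → D.
Cell (r2,c4): row 2 has {B,C,D}; column 4 has {B,C,D} → A.
Cell (r3,c3): row 3 has {B,C,D}; column 3 has {B,C,D}; the diagonal has {B,C,D} → A.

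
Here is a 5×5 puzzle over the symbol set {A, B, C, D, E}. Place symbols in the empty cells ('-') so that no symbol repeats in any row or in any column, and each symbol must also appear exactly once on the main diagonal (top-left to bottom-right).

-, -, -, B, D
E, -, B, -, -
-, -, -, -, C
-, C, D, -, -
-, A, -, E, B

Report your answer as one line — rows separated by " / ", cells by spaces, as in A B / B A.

Cell (r1,c2): row 1 has {B,D}; column 2 has {A,C} → E.
Cell (r2,c2): row 2 has {B,E}; column 2 has {A,C,E}; the diagonal has {B} → D.
Cell (r2,c5): row 2 has {B,D,E}; column 5 has {B,C,D} → A.
Cell (r3,c2): row 3 has {C}; column 2 has {A,C,D,E} → B.
Cell (r4,c4): row 4 has {C,D}; column 4 has {B,E}; the diagonal has {B,D} → A.
Cell (r4,c5): row 4 has {A,C,D}; column 5 has {A,B,C,D} → E.
Cell (r5,c3): row 5 has {A,B,E}; column 3 has {B,D} → C.
Cell (r1,c1): row 1 has {B,D,E}; column 1 has {E}; the diagonal has {A,B,D} → C.
Cell (r1,c3): row 1 has {B,C,D,E}; column 3 has {B,C,D} → A.
Cell (r2,c4): row 2 has {A,B,D,E}; column 4 has {A,B,E} → C.
Cell (r3,c3): row 3 has {B,C}; column 3 has {A,B,C,D}; the diagonal has {A,B,C,D} → E.
Cell (r3,c4): row 3 has {B,C,E}; column 4 has {A,B,C,E} → D.
Cell (r4,c1): row 4 has {A,C,D,E}; column 1 has {C,E} → B.
Cell (r5,c1): row 5 has {A,B,C,E}; column 1 has {B,C,E} → D.
Cell (r3,c1): row 3 has {B,C,D,E}; column 1 has {B,C,D,E} → A.

C E A B D / E D B C A / A B E D C / B C D A E / D A C E B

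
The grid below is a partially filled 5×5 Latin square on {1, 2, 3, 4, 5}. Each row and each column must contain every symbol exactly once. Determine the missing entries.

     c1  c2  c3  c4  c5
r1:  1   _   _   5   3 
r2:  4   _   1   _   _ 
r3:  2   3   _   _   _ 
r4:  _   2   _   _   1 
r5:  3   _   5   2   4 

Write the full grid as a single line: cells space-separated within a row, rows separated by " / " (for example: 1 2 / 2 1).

1 4 2 5 3 / 4 5 1 3 2 / 2 3 4 1 5 / 5 2 3 4 1 / 3 1 5 2 4

(r1,c2): row 1 has {1,3,5}; column 2 has {2,3}, so it must be 4.
(r1,c3): row 1 has {1,3,4,5}; column 3 has {1,5}, so it must be 2.
(r2,c2): row 2 has {1,4}; column 2 has {2,3,4}, so it must be 5.
(r2,c4): row 2 has {1,4,5}; column 4 has {2,5}, so it must be 3.
(r2,c5): row 2 has {1,3,4,5}; column 5 has {1,3,4}, so it must be 2.
(r3,c3): row 3 has {2,3}; column 3 has {1,2,5}, so it must be 4.
(r3,c4): row 3 has {2,3,4}; column 4 has {2,3,5}, so it must be 1.
(r3,c5): row 3 has {1,2,3,4}; column 5 has {1,2,3,4}, so it must be 5.
(r4,c1): row 4 has {1,2}; column 1 has {1,2,3,4}, so it must be 5.
(r4,c3): row 4 has {1,2,5}; column 3 has {1,2,4,5}, so it must be 3.
(r4,c4): row 4 has {1,2,3,5}; column 4 has {1,2,3,5}, so it must be 4.
(r5,c2): row 5 has {2,3,4,5}; column 2 has {2,3,4,5}, so it must be 1.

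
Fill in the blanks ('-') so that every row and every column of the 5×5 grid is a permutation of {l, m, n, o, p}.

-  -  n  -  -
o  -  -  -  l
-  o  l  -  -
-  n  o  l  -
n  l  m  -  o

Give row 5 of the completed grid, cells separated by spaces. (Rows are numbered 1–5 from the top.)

n l m p o

(r2,c3) = p
(r5,c4) = p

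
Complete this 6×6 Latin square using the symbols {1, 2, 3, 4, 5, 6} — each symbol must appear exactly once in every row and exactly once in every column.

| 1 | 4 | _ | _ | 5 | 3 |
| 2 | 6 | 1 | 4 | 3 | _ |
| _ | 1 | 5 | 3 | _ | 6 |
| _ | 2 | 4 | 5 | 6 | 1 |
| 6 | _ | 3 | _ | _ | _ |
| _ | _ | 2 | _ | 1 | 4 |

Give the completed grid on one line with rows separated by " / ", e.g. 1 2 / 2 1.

1 4 6 2 5 3 / 2 6 1 4 3 5 / 4 1 5 3 2 6 / 3 2 4 5 6 1 / 6 5 3 1 4 2 / 5 3 2 6 1 4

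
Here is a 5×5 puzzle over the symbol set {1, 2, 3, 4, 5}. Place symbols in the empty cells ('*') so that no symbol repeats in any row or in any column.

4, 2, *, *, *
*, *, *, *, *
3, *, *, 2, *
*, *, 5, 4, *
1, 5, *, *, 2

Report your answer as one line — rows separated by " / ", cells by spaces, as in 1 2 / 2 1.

4 2 3 5 1 / 5 3 2 1 4 / 3 4 1 2 5 / 2 1 5 4 3 / 1 5 4 3 2

At row 4, column 1: row 4 has {4,5}; column 1 has {1,3,4}; that leaves 2.
At row 5, column 4: row 5 has {1,2,5}; column 4 has {2,4}; that leaves 3.
At row 2, column 1: row 2 is empty so far; column 1 has {1,2,3,4}; that leaves 5.
At row 2, column 4: row 2 has {5}; column 4 has {2,3,4}; that leaves 1.
At row 5, column 3: row 5 has {1,2,3,5}; column 3 has {5}; that leaves 4.
At row 1, column 4: row 1 has {2,4}; column 4 has {1,2,3,4}; that leaves 5.
At row 3, column 3: row 3 has {2,3}; column 3 has {4,5}; that leaves 1.
At row 1, column 3: row 1 has {2,4,5}; column 3 has {1,4,5}; that leaves 3.
At row 1, column 5: row 1 has {2,3,4,5}; column 5 has {2}; that leaves 1.
At row 2, column 3: row 2 has {1,5}; column 3 has {1,3,4,5}; that leaves 2.
At row 3, column 2: row 3 has {1,2,3}; column 2 has {2,5}; that leaves 4.
At row 3, column 5: row 3 has {1,2,3,4}; column 5 has {1,2}; that leaves 5.
At row 4, column 5: row 4 has {2,4,5}; column 5 has {1,2,5}; that leaves 3.
At row 2, column 2: row 2 has {1,2,5}; column 2 has {2,4,5}; that leaves 3.
At row 2, column 5: row 2 has {1,2,3,5}; column 5 has {1,2,3,5}; that leaves 4.
At row 4, column 2: row 4 has {2,3,4,5}; column 2 has {2,3,4,5}; that leaves 1.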